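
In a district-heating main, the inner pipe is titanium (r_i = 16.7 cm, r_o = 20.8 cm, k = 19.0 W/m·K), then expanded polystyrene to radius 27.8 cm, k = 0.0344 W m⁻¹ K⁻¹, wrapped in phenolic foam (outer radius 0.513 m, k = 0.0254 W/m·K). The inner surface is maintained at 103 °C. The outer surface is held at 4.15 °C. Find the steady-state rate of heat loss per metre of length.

Q' = 19.1 W/m

Resistance network (inner→outer):
  R'_titanium = ln(0.208/0.167)/(2πk) = 0.2195/(2π·19.0) = 0.001839 m·K/W
  R'_expanded polystyrene = ln(0.278/0.208)/(2πk) = 0.2901/(2π·0.0344) = 1.342 m·K/W
  R'_phenolic foam = ln(0.513/0.278)/(2πk) = 0.6127/(2π·0.0254) = 3.839 m·K/W
ΣR = 0.001839 + 1.342 + 3.839 = 5.183 m·K/W
Q' = ΔT/ΣR = (103 °C − 4.15 °C)/5.183 = 19.1 W/m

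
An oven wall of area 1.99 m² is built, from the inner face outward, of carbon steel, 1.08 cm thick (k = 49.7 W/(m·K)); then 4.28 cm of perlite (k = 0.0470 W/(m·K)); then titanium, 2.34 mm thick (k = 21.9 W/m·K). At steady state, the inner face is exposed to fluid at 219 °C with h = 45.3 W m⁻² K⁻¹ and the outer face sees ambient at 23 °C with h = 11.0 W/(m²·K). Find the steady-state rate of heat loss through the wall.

Q = 381 W

Treat each layer as a resistance in series:
  R_conv,in = 1/(hA) = 1/(45.3·1.99) = 0.01109 K/W
  R_carbon steel = L/(kA) = 0.0108/(49.7·1.99) = 1.092×10^-4 K/W
  R_perlite = L/(kA) = 0.0428/(0.0470·1.99) = 0.4576 K/W
  R_titanium = L/(kA) = 0.00234/(21.9·1.99) = 5.369×10^-5 K/W
  R_conv,out = 1/(hA) = 1/(11.0·1.99) = 0.04568 K/W
ΣR = 0.01109 + 1.092×10^-4 + 0.4576 + 5.369×10^-5 + 0.04568 = 0.5145 K/W
Q = ΔT/ΣR = (219 °C − 23 °C)/0.5145 = 381 W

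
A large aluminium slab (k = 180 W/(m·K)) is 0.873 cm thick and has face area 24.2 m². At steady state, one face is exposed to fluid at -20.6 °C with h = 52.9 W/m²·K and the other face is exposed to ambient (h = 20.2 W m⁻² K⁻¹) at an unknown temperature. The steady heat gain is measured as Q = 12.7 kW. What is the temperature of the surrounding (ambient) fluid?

T_out = 15.3 °C

Sum the resistances:
  R_conv,in = 1/(hA) = 1/(52.9·24.2) = 7.811×10^-4 K/W
  R_aluminium = L/(kA) = 0.00873/(180·24.2) = 2.004×10^-6 K/W
  R_conv,out = 1/(hA) = 1/(20.2·24.2) = 0.002046 K/W
ΣR = 0.002829 K/W
ΔT = Q·ΣR = 12700 × 0.002829 = 35.93 K
Heat flows inward, so T_out = T_in + ΔT = -20.6 + 35.93 = 15.3 °C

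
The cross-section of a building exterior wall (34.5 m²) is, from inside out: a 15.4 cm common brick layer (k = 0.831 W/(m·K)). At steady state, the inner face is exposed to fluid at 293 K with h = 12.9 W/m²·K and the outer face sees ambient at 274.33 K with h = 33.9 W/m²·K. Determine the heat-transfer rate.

Q = 2200 W

Series thermal resistances, inner to outer:
  R_conv,in = 1/(hA) = 1/(12.9·34.5) = 0.002247 K/W
  R_common brick = L/(kA) = 0.154/(0.831·34.5) = 0.005372 K/W
  R_conv,out = 1/(hA) = 1/(33.9·34.5) = 8.550×10^-4 K/W
ΣR = 0.002247 + 0.005372 + 8.550×10^-4 = 0.008474 K/W
Q = ΔT/ΣR = (293 K − 274.33 K)/0.008474 = 2200 W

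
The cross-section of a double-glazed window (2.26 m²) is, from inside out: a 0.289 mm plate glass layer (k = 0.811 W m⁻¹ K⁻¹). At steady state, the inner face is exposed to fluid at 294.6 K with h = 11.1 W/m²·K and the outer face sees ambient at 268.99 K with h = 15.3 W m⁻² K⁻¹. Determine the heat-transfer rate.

Treat each layer as a resistance in series:
  R_conv,in = 1/(hA) = 1/(11.1·2.26) = 0.03986 K/W
  R_plate glass = L/(kA) = 2.89×10^-4/(0.811·2.26) = 1.577×10^-4 K/W
  R_conv,out = 1/(hA) = 1/(15.3·2.26) = 0.02892 K/W
ΣR = 0.03986 + 1.577×10^-4 + 0.02892 = 0.06894 K/W
Q = ΔT/ΣR = (294.6 K − 268.99 K)/0.06894 = 371 W

Q = 371 W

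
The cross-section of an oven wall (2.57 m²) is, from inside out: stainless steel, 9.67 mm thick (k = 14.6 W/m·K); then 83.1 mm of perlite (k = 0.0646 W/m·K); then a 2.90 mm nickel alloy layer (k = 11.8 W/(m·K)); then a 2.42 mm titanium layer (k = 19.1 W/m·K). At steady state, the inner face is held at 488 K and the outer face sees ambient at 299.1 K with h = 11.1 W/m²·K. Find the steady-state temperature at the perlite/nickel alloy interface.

T = 311.5 K

Series thermal resistances, inner to outer:
  R_stainless steel = L/(kA) = 0.00967/(14.6·2.57) = 2.577×10^-4 K/W
  R_perlite = L/(kA) = 0.0831/(0.0646·2.57) = 0.5005 K/W
  R_nickel alloy = L/(kA) = 0.00290/(11.8·2.57) = 9.563×10^-5 K/W
  R_titanium = L/(kA) = 0.00242/(19.1·2.57) = 4.930×10^-5 K/W
  R_conv,out = 1/(hA) = 1/(11.1·2.57) = 0.03505 K/W
ΣR = 2.577×10^-4 + 0.5005 + 9.563×10^-5 + 4.930×10^-5 + 0.03505 = 0.5360 K/W
Q = ΔT/ΣR = (488 K − 299.1 K)/0.5360 = 352.4 W
From the inner boundary to the perlite/nickel alloy interface, ΣR_partial = 0.5008 K/W.
T_interface = T_in − Q·ΣR_partial = 488 K − (352.4)(0.5008) = 311.5 K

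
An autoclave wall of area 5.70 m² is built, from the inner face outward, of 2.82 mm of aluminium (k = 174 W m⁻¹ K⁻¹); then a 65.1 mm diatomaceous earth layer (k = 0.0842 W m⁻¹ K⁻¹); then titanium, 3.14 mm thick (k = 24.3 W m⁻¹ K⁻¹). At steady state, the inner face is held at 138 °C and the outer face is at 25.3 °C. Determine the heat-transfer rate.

Q = 831 W

Resistance network (inner→outer):
  R_aluminium = L/(kA) = 0.00282/(174·5.70) = 2.843×10^-6 K/W
  R_diatomaceous earth = L/(kA) = 0.0651/(0.0842·5.70) = 0.1356 K/W
  R_titanium = L/(kA) = 0.00314/(24.3·5.70) = 2.267×10^-5 K/W
ΣR = 2.843×10^-6 + 0.1356 + 2.267×10^-5 = 0.1356 K/W
Q = ΔT/ΣR = (138 °C − 25.3 °C)/0.1356 = 831 W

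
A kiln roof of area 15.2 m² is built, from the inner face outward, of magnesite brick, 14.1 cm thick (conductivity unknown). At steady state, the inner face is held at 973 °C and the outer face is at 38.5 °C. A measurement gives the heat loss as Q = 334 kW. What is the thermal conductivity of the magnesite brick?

ΣR = ΔT/Q = |973 − 38.5|/3.34×10^5 = 0.002798 K/W
L/(kA) = 0.002798 ⇒ k = 0.141/(0.002798·15.2) = 3.32 W/m·K

k = 3.32 W/m·K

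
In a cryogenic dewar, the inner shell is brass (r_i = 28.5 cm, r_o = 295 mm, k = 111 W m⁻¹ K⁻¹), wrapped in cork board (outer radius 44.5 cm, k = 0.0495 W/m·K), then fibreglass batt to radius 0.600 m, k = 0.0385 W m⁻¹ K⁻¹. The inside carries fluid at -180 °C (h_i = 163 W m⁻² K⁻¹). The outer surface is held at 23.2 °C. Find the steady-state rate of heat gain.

Resistance network (inner→outer):
  R_conv,in = 1/(4πr²h) = 1/(4π·0.285²·163) = 0.006011 K/W
  R_brass = (1/0.285 − 1/0.295)/(4πk) = 0.1189/(4π·111) = 8.527×10^-5 K/W
  R_cork board = (1/0.295 − 1/0.445)/(4πk) = 1.143/(4π·0.0495) = 1.837 K/W
  R_fibreglass batt = (1/0.445 − 1/0.600)/(4πk) = 0.5805/(4π·0.0385) = 1.200 K/W
ΣR = 0.006011 + 8.527×10^-5 + 1.837 + 1.200 = 3.043 K/W
Q = ΔT/ΣR = (-180 °C − 23.2 °C)/3.043 = -66.8 W
(Negative Q ⇒ heat flows inward; heat gain = 66.8 W.)

Q = 66.8 W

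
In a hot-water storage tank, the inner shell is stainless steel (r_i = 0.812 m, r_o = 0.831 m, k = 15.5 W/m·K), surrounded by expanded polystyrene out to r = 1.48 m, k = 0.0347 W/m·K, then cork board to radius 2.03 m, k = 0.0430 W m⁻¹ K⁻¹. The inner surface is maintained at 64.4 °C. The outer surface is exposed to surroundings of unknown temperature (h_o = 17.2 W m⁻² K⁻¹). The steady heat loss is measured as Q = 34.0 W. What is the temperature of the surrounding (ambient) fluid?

Series resistances:
  R_stainless steel = (1/0.812 − 1/0.831)/(4πk) = 0.02816/(4π·15.5) = 1.446×10^-4 K/W
  R_expanded polystyrene = (1/0.831 − 1/1.48)/(4πk) = 0.5277/(4π·0.0347) = 1.210 K/W
  R_cork board = (1/1.48 − 1/2.03)/(4πk) = 0.1831/(4π·0.0430) = 0.3388 K/W
  R_conv,out = 1/(4πr²h) = 1/(4π·2.03²·17.2) = 0.001123 K/W
ΣR = 1.550 K/W
ΔT = Q·ΣR = 34.0 × 1.550 = 52.70 K
Heat flows outward, so T_out = T_in − ΔT = 64.4 − 52.70 = 11.7 °C

T_out = 11.7 °C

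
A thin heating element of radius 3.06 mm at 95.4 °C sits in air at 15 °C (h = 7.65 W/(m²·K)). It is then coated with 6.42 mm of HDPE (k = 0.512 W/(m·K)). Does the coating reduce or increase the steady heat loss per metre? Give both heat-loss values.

Critical radius for a cylinder: r_cr = k/h = 0.0669 m = 6.69 cm.
Outer radius after coating: r₂ = 0.00306 + 0.00642 = 0.00948 m.
Since r₁ < r_cr and r₂ ≤ r_cr, the coating moves toward the maximum at r_cr — heat loss rises.
Bare: R = 1/(2πr₁h) = 6.799 m·K/W; Q = 80.4/6.799 = 11.8 W/m.
Coated: R = R_cond + R_conv = 2.546 m·K/W; Q = 80.4/2.546 = 31.6 W/m.

increases: 11.8 → 31.6 W/m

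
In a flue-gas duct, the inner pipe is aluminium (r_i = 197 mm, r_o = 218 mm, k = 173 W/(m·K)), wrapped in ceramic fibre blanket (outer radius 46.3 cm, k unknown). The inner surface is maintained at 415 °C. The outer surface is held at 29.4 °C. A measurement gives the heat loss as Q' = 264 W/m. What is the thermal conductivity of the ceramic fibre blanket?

ΣR = ΔT/Q' = |415 − 29.4|/264 = 1.461 m·K/W
Known resistances:
  R'_aluminium = ln(0.218/0.197)/(2πk) = 0.1013/(2π·173) = 9.319×10^-5 m·K/W
R_ceramic fibre blanket = ΣR − ΣR_known = 1.461 − 9.319×10^-5 = 1.461 m·K/W
ln(r₂/r₁)/(2πk) = 1.461 ⇒ k = 0.7532/(2π·1.461) = 0.0821 W/m·K

k = 0.0821 W/m·K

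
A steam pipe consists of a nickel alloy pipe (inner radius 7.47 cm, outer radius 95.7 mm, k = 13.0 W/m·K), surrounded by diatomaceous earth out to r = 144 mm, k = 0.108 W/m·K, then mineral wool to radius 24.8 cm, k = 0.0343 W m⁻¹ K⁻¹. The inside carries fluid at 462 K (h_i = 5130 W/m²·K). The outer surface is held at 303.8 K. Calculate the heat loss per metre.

Q' = 50.6 W/m

Series thermal resistances, inner to outer:
  R'_conv,in = 1/(2πr h) = 1/(2π·0.0747·5130) = 4.153×10^-4 m·K/W
  R'_nickel alloy = ln(0.0957/0.0747)/(2πk) = 0.2477/(2π·13.0) = 0.003033 m·K/W
  R'_diatomaceous earth = ln(0.144/0.0957)/(2πk) = 0.4086/(2π·0.108) = 0.6021 m·K/W
  R'_mineral wool = ln(0.248/0.144)/(2πk) = 0.5436/(2π·0.0343) = 2.522 m·K/W
ΣR = 4.153×10^-4 + 0.003033 + 0.6021 + 2.522 = 3.128 m·K/W
Q' = ΔT/ΣR = (462 K − 303.8 K)/3.128 = 50.6 W/m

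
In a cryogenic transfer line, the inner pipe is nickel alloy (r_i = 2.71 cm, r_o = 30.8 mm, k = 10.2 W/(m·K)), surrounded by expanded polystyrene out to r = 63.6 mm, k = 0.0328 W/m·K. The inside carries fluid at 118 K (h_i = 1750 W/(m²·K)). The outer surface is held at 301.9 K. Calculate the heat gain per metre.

Treat each layer as a resistance in series:
  R'_conv,in = 1/(2πr h) = 1/(2π·0.0271·1750) = 0.003356 m·K/W
  R'_nickel alloy = ln(0.0308/0.0271)/(2πk) = 0.1280/(2π·10.2) = 0.001997 m·K/W
  R'_expanded polystyrene = ln(0.0636/0.0308)/(2πk) = 0.7251/(2π·0.0328) = 3.518 m·K/W
ΣR = 0.003356 + 0.001997 + 3.518 = 3.523 m·K/W
Q' = ΔT/ΣR = (118 K − 301.9 K)/3.523 = -52.2 W/m
(Negative Q' ⇒ heat flows inward; heat gain = 52.2 W/m.)

Q' = 52.2 W/m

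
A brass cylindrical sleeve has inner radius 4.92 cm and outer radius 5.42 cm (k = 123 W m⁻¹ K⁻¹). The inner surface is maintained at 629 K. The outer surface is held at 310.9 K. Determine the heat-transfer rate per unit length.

Q' = 2πk·ΔT/ln(r₂/r₁) = 2π × 123 × 318.1 / ln(0.0542/0.0492) = 2.54×10^6 W/m

Q' = 2540 kW/m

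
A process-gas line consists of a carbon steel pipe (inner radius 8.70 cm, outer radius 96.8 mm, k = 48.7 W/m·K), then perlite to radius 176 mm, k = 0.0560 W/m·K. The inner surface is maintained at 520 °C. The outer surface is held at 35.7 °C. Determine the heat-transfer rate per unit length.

Resistance network (inner→outer):
  R'_carbon steel = ln(0.0968/0.0870)/(2πk) = 0.1067/(2π·48.7) = 3.488×10^-4 m·K/W
  R'_perlite = ln(0.176/0.0968)/(2πk) = 0.5978/(2π·0.0560) = 1.699 m·K/W
ΣR = 3.488×10^-4 + 1.699 = 1.699 m·K/W
Q' = ΔT/ΣR = (520 °C − 35.7 °C)/1.699 = 285 W/m

Q' = 285 W/m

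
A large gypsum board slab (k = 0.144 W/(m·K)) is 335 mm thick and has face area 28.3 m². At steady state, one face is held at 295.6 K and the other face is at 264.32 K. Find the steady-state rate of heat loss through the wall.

Q = kA·ΔT/L = 0.144 × 28.3 × |295.6 K − 264.32 K| / 0.335 = 381 W

Q = 381 W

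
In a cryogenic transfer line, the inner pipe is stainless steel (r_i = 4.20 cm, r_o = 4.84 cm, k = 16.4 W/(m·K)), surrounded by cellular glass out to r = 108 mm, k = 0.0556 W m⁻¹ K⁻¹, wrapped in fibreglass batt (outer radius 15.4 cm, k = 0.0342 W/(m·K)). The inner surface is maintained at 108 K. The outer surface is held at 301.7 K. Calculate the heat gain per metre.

Q' = 49.0 W/m

Resistance network (inner→outer):
  R'_stainless steel = ln(0.0484/0.0420)/(2πk) = 0.1418/(2π·16.4) = 0.001376 m·K/W
  R'_cellular glass = ln(0.108/0.0484)/(2πk) = 0.8026/(2π·0.0556) = 2.298 m·K/W
  R'_fibreglass batt = ln(0.154/0.108)/(2πk) = 0.3548/(2π·0.0342) = 1.651 m·K/W
ΣR = 0.001376 + 2.298 + 1.651 = 3.950 m·K/W
Q' = ΔT/ΣR = (108 K − 301.7 K)/3.950 = -49.0 W/m
(Negative Q' ⇒ heat flows inward; heat gain = 49.0 W/m.)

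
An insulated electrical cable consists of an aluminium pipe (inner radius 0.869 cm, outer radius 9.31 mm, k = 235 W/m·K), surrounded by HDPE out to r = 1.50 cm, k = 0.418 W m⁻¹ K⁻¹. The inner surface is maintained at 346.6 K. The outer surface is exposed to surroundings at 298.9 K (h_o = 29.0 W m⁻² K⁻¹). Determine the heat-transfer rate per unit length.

Q' = 87.1 W/m

Treat each layer as a resistance in series:
  R'_aluminium = ln(0.00931/0.00869)/(2πk) = 0.06892/(2π·235) = 4.667×10^-5 m·K/W
  R'_HDPE = ln(0.0150/0.00931)/(2πk) = 0.4770/(2π·0.418) = 0.1816 m·K/W
  R'_conv,out = 1/(2πr h) = 1/(2π·0.0150·29.0) = 0.3659 m·K/W
ΣR = 4.667×10^-5 + 0.1816 + 0.3659 = 0.5475 m·K/W
Q' = ΔT/ΣR = (346.6 K − 298.9 K)/0.5475 = 87.1 W/m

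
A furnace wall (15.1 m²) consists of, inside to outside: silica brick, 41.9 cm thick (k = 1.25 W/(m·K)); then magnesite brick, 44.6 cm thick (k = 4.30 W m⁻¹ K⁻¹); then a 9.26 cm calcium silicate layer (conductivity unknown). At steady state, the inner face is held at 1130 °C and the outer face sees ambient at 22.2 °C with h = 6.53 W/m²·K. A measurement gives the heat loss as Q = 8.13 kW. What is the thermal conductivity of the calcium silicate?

k = 0.0632 W/m·K

ΣR = ΔT/Q = |1130 − 22.2|/8130 = 0.1363 K/W
Known resistances:
  R_silica brick = L/(kA) = 0.419/(1.25·15.1) = 0.02220 K/W
  R_magnesite brick = L/(kA) = 0.446/(4.30·15.1) = 0.006869 K/W
  R_conv,out = 1/(hA) = 1/(6.53·15.1) = 0.01014 K/W
R_calcium silicate = ΣR − ΣR_known = 0.1363 − 0.03921 = 0.09709 K/W
L/(kA) = 0.09709 ⇒ k = 0.0926/(0.09709·15.1) = 0.0632 W/m·K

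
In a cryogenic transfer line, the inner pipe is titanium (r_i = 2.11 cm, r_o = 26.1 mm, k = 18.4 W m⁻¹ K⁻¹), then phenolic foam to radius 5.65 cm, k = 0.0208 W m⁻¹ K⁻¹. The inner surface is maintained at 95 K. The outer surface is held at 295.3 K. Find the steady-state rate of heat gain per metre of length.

Treat each layer as a resistance in series:
  R'_titanium = ln(0.0261/0.0211)/(2πk) = 0.2127/(2π·18.4) = 0.001839 m·K/W
  R'_phenolic foam = ln(0.0565/0.0261)/(2πk) = 0.7723/(2π·0.0208) = 5.909 m·K/W
ΣR = 0.001839 + 5.909 = 5.911 m·K/W
Q' = ΔT/ΣR = (95 K − 295.3 K)/5.911 = -33.9 W/m
(Negative Q' ⇒ heat flows inward; heat gain = 33.9 W/m.)

Q' = 33.9 W/m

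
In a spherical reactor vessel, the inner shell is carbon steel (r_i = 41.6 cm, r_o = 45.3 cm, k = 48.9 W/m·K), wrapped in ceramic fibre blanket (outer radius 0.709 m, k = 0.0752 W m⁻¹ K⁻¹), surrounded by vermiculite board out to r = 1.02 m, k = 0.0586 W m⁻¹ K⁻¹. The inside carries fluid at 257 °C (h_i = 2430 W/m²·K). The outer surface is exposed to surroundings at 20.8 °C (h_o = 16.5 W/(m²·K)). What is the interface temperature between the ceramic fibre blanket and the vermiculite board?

Treat each layer as a resistance in series:
  R_conv,in = 1/(4πr²h) = 1/(4π·0.416²·2430) = 1.892×10^-4 K/W
  R_carbon steel = (1/0.416 − 1/0.453)/(4πk) = 0.1963/(4π·48.9) = 3.195×10^-4 K/W
  R_ceramic fibre blanket = (1/0.453 − 1/0.709)/(4πk) = 0.7971/(4π·0.0752) = 0.8435 K/W
  R_vermiculite board = (1/0.709 − 1/1.02)/(4πk) = 0.4300/(4π·0.0586) = 0.5840 K/W
  R_conv,out = 1/(4πr²h) = 1/(4π·1.02²·16.5) = 0.004636 K/W
ΣR = 1.892×10^-4 + 3.195×10^-4 + 0.8435 + 0.5840 + 0.004636 = 1.433 K/W
Q = ΔT/ΣR = (257 °C − 20.8 °C)/1.433 = 164.8 W
From the inner boundary to the ceramic fibre blanket/vermiculite board interface, ΣR_partial = 0.8440 K/W.
T_interface = T_in − Q·ΣR_partial = 257 °C − (164.8)(0.8440) = 118 °C

T = 118 °C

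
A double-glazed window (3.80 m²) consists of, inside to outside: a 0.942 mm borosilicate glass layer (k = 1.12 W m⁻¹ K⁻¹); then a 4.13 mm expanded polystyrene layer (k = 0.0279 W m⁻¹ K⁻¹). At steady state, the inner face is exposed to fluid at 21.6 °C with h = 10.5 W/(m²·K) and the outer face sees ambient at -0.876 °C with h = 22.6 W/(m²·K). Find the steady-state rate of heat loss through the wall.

Q = 296 W

Treat each layer as a resistance in series:
  R_conv,in = 1/(hA) = 1/(10.5·3.80) = 0.02506 K/W
  R_borosilicate glass = L/(kA) = 9.42×10^-4/(1.12·3.80) = 2.213×10^-4 K/W
  R_expanded polystyrene = L/(kA) = 0.00413/(0.0279·3.80) = 0.03895 K/W
  R_conv,out = 1/(hA) = 1/(22.6·3.80) = 0.01164 K/W
ΣR = 0.02506 + 2.213×10^-4 + 0.03895 + 0.01164 = 0.07587 K/W
Q = ΔT/ΣR = (21.6 °C − -0.876 °C)/0.07587 = 296 W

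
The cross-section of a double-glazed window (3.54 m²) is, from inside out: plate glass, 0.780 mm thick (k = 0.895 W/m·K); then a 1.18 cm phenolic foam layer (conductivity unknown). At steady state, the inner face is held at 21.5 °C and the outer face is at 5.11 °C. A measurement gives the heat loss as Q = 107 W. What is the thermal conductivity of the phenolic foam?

ΣR = ΔT/Q = |21.5 − 5.11|/107 = 0.1532 K/W
Known resistances:
  R_plate glass = L/(kA) = 7.80×10^-4/(0.895·3.54) = 2.462×10^-4 K/W
R_phenolic foam = ΣR − ΣR_known = 0.1532 − 2.462×10^-4 = 0.1530 K/W
L/(kA) = 0.1530 ⇒ k = 0.0118/(0.1530·3.54) = 0.0218 W/m·K

k = 0.0218 W/m·K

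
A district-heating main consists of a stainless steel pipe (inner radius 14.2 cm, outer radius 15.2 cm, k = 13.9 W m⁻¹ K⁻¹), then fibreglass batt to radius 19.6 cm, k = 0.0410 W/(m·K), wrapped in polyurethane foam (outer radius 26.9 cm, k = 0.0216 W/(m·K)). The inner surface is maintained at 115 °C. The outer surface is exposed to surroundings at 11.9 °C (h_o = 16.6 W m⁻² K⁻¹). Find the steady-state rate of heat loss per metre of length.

Resistance network (inner→outer):
  R'_stainless steel = ln(0.152/0.142)/(2πk) = 0.06805/(2π·13.9) = 7.792×10^-4 m·K/W
  R'_fibreglass batt = ln(0.196/0.152)/(2πk) = 0.2542/(2π·0.0410) = 0.9869 m·K/W
  R'_polyurethane foam = ln(0.269/0.196)/(2πk) = 0.3166/(2π·0.0216) = 2.333 m·K/W
  R'_conv,out = 1/(2πr h) = 1/(2π·0.269·16.6) = 0.03564 m·K/W
ΣR = 7.792×10^-4 + 0.9869 + 2.333 + 0.03564 = 3.356 m·K/W
Q' = ΔT/ΣR = (115 °C − 11.9 °C)/3.356 = 30.7 W/m

Q' = 30.7 W/m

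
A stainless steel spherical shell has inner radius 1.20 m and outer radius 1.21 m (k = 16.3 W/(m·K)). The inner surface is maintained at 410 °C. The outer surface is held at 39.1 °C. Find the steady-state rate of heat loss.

Q = 1.10×10^7 W

Q = 4πk·ΔT/(1/r₁ − 1/r₂) = 4π × 16.3 × 370.9 / (1/1.20 − 1/1.21) = 1.10×10^7 W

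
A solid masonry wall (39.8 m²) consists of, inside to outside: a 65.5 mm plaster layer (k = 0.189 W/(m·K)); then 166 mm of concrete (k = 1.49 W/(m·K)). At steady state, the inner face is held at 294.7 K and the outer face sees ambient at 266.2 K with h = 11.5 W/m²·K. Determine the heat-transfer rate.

Q = 2.08 kW

Series thermal resistances, inner to outer:
  R_plaster = L/(kA) = 0.0655/(0.189·39.8) = 0.008708 K/W
  R_concrete = L/(kA) = 0.166/(1.49·39.8) = 0.002799 K/W
  R_conv,out = 1/(hA) = 1/(11.5·39.8) = 0.002185 K/W
ΣR = 0.008708 + 0.002799 + 0.002185 = 0.01369 K/W
Q = ΔT/ΣR = (294.7 K − 266.2 K)/0.01369 = 2080 W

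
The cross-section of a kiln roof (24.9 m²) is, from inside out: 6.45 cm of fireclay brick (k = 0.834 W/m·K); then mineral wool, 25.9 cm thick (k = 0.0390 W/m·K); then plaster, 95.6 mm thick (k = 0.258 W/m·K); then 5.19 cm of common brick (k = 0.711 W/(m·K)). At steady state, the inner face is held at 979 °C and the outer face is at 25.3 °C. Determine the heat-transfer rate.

Q = 3.32 kW

Treat each layer as a resistance in series:
  R_fireclay brick = L/(kA) = 0.0645/(0.834·24.9) = 0.003106 K/W
  R_mineral wool = L/(kA) = 0.259/(0.0390·24.9) = 0.2667 K/W
  R_plaster = L/(kA) = 0.0956/(0.258·24.9) = 0.01488 K/W
  R_common brick = L/(kA) = 0.0519/(0.711·24.9) = 0.002932 K/W
ΣR = 0.003106 + 0.2667 + 0.01488 + 0.002932 = 0.2876 K/W
Q = ΔT/ΣR = (979 °C − 25.3 °C)/0.2876 = 3320 W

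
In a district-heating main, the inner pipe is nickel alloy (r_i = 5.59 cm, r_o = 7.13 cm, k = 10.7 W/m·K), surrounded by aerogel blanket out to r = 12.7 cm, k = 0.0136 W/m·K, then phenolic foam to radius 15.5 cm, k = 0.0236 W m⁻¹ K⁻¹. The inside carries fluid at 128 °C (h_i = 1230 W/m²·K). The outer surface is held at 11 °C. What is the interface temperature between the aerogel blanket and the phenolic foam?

T = 30.4 °C

Series thermal resistances, inner to outer:
  R'_conv,in = 1/(2πr h) = 1/(2π·0.0559·1230) = 0.002315 m·K/W
  R'_nickel alloy = ln(0.0713/0.0559)/(2πk) = 0.2433/(2π·10.7) = 0.003619 m·K/W
  R'_aerogel blanket = ln(0.127/0.0713)/(2πk) = 0.5773/(2π·0.0136) = 6.756 m·K/W
  R'_phenolic foam = ln(0.155/0.127)/(2πk) = 0.1992/(2π·0.0236) = 1.344 m·K/W
ΣR = 0.002315 + 0.003619 + 6.756 + 1.344 = 8.106 m·K/W
Q' = ΔT/ΣR = (128 °C − 11 °C)/8.106 = 14.43 W/m
From the inner boundary to the aerogel blanket/phenolic foam interface, ΣR_partial = 6.762 m·K/W.
T_interface = T_in − Q'·ΣR_partial = 128 °C − (14.43)(6.762) = 30.4 °C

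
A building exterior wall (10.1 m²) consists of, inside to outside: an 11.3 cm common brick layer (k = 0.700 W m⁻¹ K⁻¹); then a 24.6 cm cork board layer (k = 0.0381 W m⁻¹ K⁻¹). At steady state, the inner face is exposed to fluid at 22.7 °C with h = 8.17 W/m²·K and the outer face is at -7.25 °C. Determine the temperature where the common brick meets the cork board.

T = 21.4 °C

Resistance network (inner→outer):
  R_conv,in = 1/(hA) = 1/(8.17·10.1) = 0.01212 K/W
  R_common brick = L/(kA) = 0.113/(0.700·10.1) = 0.01598 K/W
  R_cork board = L/(kA) = 0.246/(0.0381·10.1) = 0.6393 K/W
ΣR = 0.01212 + 0.01598 + 0.6393 = 0.6674 K/W
Q = ΔT/ΣR = (22.7 °C − -7.25 °C)/0.6674 = 44.88 W
From the inner boundary to the common brick/cork board interface, ΣR_partial = 0.02810 K/W.
T_interface = T_in − Q·ΣR_partial = 22.7 °C − (44.88)(0.02810) = 21.4 °C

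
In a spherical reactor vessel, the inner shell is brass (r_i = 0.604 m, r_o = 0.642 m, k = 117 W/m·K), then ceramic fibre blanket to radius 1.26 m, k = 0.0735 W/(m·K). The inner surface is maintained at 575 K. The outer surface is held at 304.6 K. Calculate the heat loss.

Treat each layer as a resistance in series:
  R_brass = (1/0.604 − 1/0.642)/(4πk) = 0.09800/(4π·117) = 6.665×10^-5 K/W
  R_ceramic fibre blanket = (1/0.642 − 1/1.26)/(4πk) = 0.7640/(4π·0.0735) = 0.8272 K/W
ΣR = 6.665×10^-5 + 0.8272 = 0.8273 K/W
Q = ΔT/ΣR = (575 K − 304.6 K)/0.8273 = 327 W

Q = 327 W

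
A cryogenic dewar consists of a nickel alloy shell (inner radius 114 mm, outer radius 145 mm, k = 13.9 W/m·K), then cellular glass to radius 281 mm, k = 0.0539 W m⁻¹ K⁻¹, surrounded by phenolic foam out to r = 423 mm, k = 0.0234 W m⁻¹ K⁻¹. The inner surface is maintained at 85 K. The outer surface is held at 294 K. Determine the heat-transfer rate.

Q = 23.2 W

Treat each layer as a resistance in series:
  R_nickel alloy = (1/0.114 − 1/0.145)/(4πk) = 1.875/(4π·13.9) = 0.01074 K/W
  R_cellular glass = (1/0.145 − 1/0.281)/(4πk) = 3.338/(4π·0.0539) = 4.928 K/W
  R_phenolic foam = (1/0.281 − 1/0.423)/(4πk) = 1.195/(4π·0.0234) = 4.063 K/W
ΣR = 0.01074 + 4.928 + 4.063 = 9.002 K/W
Q = ΔT/ΣR = (85 K − 294 K)/9.002 = -23.2 W
(Negative Q ⇒ heat flows inward; heat gain = 23.2 W.)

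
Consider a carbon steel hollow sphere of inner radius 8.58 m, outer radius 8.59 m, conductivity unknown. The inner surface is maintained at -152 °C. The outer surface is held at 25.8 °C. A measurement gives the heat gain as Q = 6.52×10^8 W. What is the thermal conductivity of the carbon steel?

k = 39.6 W/m·K

ΣR = ΔT/Q = |-152 − 25.8|/6.52×10^8 = 2.727×10^-7 K/W
(1/r₁−1/r₂)/(4πk) = 2.727×10^-7 ⇒ k = 1.357×10^-4/(4π·2.727×10^-7) = 39.6 W/m·K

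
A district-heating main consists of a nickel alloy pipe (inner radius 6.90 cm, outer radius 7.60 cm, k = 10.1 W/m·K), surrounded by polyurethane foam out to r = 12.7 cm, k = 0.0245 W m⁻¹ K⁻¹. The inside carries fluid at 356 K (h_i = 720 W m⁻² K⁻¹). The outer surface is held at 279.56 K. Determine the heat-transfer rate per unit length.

Resistance network (inner→outer):
  R'_conv,in = 1/(2πr h) = 1/(2π·0.0690·720) = 0.003204 m·K/W
  R'_nickel alloy = ln(0.0760/0.0690)/(2πk) = 0.09663/(2π·10.1) = 0.001523 m·K/W
  R'_polyurethane foam = ln(0.127/0.0760)/(2πk) = 0.5135/(2π·0.0245) = 3.335 m·K/W
ΣR = 0.003204 + 0.001523 + 3.335 = 3.340 m·K/W
Q' = ΔT/ΣR = (356 K − 279.56 K)/3.340 = 22.9 W/m

Q' = 22.9 W/m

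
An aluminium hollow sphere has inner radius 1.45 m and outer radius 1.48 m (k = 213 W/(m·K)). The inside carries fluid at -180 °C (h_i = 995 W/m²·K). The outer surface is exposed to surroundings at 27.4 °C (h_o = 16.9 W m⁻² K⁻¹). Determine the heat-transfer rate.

Q = 94.6 kW

Series thermal resistances, inner to outer:
  R_conv,in = 1/(4πr²h) = 1/(4π·1.45²·995) = 3.804×10^-5 K/W
  R_aluminium = (1/1.45 − 1/1.48)/(4πk) = 0.01398/(4π·213) = 5.223×10^-6 K/W
  R_conv,out = 1/(4πr²h) = 1/(4π·1.48²·16.9) = 0.002150 K/W
ΣR = 3.804×10^-5 + 5.223×10^-6 + 0.002150 = 0.002193 K/W
Q = ΔT/ΣR = (-180 °C − 27.4 °C)/0.002193 = -94600 W
(Negative Q ⇒ heat flows inward; heat gain = 94600 W.)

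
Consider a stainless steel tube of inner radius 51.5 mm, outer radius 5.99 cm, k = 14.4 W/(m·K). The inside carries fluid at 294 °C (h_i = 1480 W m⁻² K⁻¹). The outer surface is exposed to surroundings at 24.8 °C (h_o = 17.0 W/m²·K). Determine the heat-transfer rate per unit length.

Resistance network (inner→outer):
  R'_conv,in = 1/(2πr h) = 1/(2π·0.0515·1480) = 0.002088 m·K/W
  R'_stainless steel = ln(0.0599/0.0515)/(2πk) = 0.1511/(2π·14.4) = 0.001670 m·K/W
  R'_conv,out = 1/(2πr h) = 1/(2π·0.0599·17.0) = 0.1563 m·K/W
ΣR = 0.002088 + 0.001670 + 0.1563 = 0.1601 m·K/W
Q' = ΔT/ΣR = (294 °C − 24.8 °C)/0.1601 = 1680 W/m

Q' = 1680 W/m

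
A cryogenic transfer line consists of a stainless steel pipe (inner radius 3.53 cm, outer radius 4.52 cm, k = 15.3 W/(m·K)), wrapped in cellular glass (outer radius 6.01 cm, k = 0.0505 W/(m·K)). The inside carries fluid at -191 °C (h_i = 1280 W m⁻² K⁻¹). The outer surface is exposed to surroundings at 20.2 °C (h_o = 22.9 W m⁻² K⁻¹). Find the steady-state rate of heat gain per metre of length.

Q' = 207 W/m

Resistance network (inner→outer):
  R'_conv,in = 1/(2πr h) = 1/(2π·0.0353·1280) = 0.003522 m·K/W
  R'_stainless steel = ln(0.0452/0.0353)/(2πk) = 0.2472/(2π·15.3) = 0.002572 m·K/W
  R'_cellular glass = ln(0.0601/0.0452)/(2πk) = 0.2849/(2π·0.0505) = 0.8979 m·K/W
  R'_conv,out = 1/(2πr h) = 1/(2π·0.0601·22.9) = 0.1156 m·K/W
ΣR = 0.003522 + 0.002572 + 0.8979 + 0.1156 = 1.020 m·K/W
Q' = ΔT/ΣR = (-191 °C − 20.2 °C)/1.020 = -207 W/m
(Negative Q' ⇒ heat flows inward; heat gain = 207 W/m.)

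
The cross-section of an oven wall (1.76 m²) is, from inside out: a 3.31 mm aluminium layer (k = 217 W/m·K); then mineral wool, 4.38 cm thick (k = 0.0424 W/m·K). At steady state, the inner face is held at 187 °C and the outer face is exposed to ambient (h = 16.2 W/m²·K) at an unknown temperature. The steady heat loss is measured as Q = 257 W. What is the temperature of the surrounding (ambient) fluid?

Sum the resistances:
  R_aluminium = L/(kA) = 0.00331/(217·1.76) = 8.667×10^-6 K/W
  R_mineral wool = L/(kA) = 0.0438/(0.0424·1.76) = 0.5869 K/W
  R_conv,out = 1/(hA) = 1/(16.2·1.76) = 0.03507 K/W
ΣR = 0.6220 K/W
ΔT = Q·ΣR = 257 × 0.6220 = 159.9 K
Heat flows outward, so T_out = T_in − ΔT = 187 − 159.9 = 27.1 °C

T_out = 27.1 °C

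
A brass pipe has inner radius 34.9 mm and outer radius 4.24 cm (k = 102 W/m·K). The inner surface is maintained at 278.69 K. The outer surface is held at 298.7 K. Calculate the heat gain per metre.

Q' = 2πk·ΔT/ln(r₂/r₁) = 2π × 102 × 20.01 / ln(0.0424/0.0349) = 65900 W/m

Q' = 65900 W/m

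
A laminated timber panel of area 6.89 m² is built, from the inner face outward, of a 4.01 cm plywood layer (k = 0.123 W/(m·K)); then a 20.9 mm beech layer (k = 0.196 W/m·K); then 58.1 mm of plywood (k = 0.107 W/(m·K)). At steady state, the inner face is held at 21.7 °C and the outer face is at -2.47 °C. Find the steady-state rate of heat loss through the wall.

Q = 171 W

Treat each layer as a resistance in series:
  R_plywood = L/(kA) = 0.0401/(0.123·6.89) = 0.04732 K/W
  R_beech = L/(kA) = 0.0209/(0.196·6.89) = 0.01548 K/W
  R_plywood = L/(kA) = 0.0581/(0.107·6.89) = 0.07881 K/W
ΣR = 0.04732 + 0.01548 + 0.07881 = 0.1416 K/W
Q = ΔT/ΣR = (21.7 °C − -2.47 °C)/0.1416 = 171 W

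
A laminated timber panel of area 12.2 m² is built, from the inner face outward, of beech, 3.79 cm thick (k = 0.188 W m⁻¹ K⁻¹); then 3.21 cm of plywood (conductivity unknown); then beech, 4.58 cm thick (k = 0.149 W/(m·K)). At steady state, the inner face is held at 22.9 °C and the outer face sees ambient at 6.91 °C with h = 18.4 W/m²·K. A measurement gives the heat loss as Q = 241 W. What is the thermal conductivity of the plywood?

k = 0.130 W/m·K

ΣR = ΔT/Q = |22.9 − 6.91|/241 = 0.06635 K/W
Known resistances:
  R_beech = L/(kA) = 0.0379/(0.188·12.2) = 0.01652 K/W
  R_beech = L/(kA) = 0.0458/(0.149·12.2) = 0.02520 K/W
  R_conv,out = 1/(hA) = 1/(18.4·12.2) = 0.004455 K/W
R_plywood = ΣR − ΣR_known = 0.06635 − 0.04618 = 0.02017 K/W
L/(kA) = 0.02017 ⇒ k = 0.0321/(0.02017·12.2) = 0.130 W/m·K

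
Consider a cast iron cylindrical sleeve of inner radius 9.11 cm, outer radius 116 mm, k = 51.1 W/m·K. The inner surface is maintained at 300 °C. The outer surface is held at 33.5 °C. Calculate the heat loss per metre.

Q' = 354 kW/m

Q' = 2πk·ΔT/ln(r₂/r₁) = 2π × 51.1 × 266.5 / ln(0.116/0.0911) = 3.54×10^5 W/m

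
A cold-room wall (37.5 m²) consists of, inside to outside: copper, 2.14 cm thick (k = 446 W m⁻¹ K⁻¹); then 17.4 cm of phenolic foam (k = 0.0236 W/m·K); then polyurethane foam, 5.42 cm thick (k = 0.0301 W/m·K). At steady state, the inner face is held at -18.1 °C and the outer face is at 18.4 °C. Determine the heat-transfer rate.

Q = 149 W

Resistance network (inner→outer):
  R_copper = L/(kA) = 0.0214/(446·37.5) = 1.280×10^-6 K/W
  R_phenolic foam = L/(kA) = 0.174/(0.0236·37.5) = 0.1966 K/W
  R_polyurethane foam = L/(kA) = 0.0542/(0.0301·37.5) = 0.04802 K/W
ΣR = 1.280×10^-6 + 0.1966 + 0.04802 = 0.2446 K/W
Q = ΔT/ΣR = (-18.1 °C − 18.4 °C)/0.2446 = -149 W
(Negative Q ⇒ heat flows inward; heat gain = 149 W.)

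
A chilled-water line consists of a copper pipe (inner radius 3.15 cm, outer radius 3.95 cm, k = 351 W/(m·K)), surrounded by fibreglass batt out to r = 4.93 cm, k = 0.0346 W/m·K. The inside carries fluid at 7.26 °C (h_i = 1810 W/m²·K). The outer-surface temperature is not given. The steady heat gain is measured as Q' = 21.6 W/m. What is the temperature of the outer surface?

T_out = 29.3 °C

Series resistances:
  R'_conv,in = 1/(2πr h) = 1/(2π·0.0315·1810) = 0.002791 m·K/W
  R'_copper = ln(0.0395/0.0315)/(2πk) = 0.2263/(2π·351) = 1.026×10^-4 m·K/W
  R'_fibreglass batt = ln(0.0493/0.0395)/(2πk) = 0.2216/(2π·0.0346) = 1.019 m·K/W
ΣR = 1.022 m·K/W
ΔT = Q'·ΣR = 21.6 × 1.022 = 22.08 K
Heat flows inward, so T_out = T_in + ΔT = 7.26 + 22.08 = 29.3 °C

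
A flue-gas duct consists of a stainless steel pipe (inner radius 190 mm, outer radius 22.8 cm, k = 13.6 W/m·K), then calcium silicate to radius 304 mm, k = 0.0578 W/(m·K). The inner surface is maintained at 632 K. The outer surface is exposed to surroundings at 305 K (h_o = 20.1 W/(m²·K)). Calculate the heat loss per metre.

Q' = 399 W/m

Resistance network (inner→outer):
  R'_stainless steel = ln(0.228/0.190)/(2πk) = 0.1823/(2π·13.6) = 0.002134 m·K/W
  R'_calcium silicate = ln(0.304/0.228)/(2πk) = 0.2877/(2π·0.0578) = 0.7921 m·K/W
  R'_conv,out = 1/(2πr h) = 1/(2π·0.304·20.1) = 0.02605 m·K/W
ΣR = 0.002134 + 0.7921 + 0.02605 = 0.8203 m·K/W
Q' = ΔT/ΣR = (632 K − 305 K)/0.8203 = 399 W/m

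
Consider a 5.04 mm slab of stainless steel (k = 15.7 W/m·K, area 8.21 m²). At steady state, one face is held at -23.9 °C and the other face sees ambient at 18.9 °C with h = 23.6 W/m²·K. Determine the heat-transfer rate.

Q = 8230 W

Series thermal resistances, inner to outer:
  R_stainless steel = L/(kA) = 0.00504/(15.7·8.21) = 3.910×10^-5 K/W
  R_conv,out = 1/(hA) = 1/(23.6·8.21) = 0.005161 K/W
ΣR = 3.910×10^-5 + 0.005161 = 0.005200 K/W
Q = ΔT/ΣR = (-23.9 °C − 18.9 °C)/0.005200 = -8230 W
(Negative Q ⇒ heat flows inward; heat gain = 8230 W.)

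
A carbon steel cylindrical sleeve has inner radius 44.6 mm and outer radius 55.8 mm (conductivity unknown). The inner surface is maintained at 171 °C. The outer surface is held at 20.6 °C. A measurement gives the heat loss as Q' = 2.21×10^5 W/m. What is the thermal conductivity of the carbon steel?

k = 52.4 W/m·K

ΣR = ΔT/Q' = |171 − 20.6|/2.21×10^5 = 6.805×10^-4 m·K/W
ln(r₂/r₁)/(2πk) = 6.805×10^-4 ⇒ k = 0.2240/(2π·6.805×10^-4) = 52.4 W/m·K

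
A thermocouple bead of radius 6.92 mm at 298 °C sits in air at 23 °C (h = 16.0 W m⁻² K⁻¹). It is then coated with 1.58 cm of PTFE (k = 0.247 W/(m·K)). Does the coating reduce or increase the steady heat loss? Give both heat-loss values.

increases: 2.65 → 6.55 W

Critical radius for a sphere: r_cr = 2k/h = 0.0309 m = 3.09 cm.
Outer radius after coating: r₂ = 0.00692 + 0.0158 = 0.02272 m.
Since r₁ < r_cr and r₂ ≤ r_cr, the coating moves toward the maximum at r_cr — heat loss rises.
Bare: R = 1/(4πr₁²h) = 103.9 K/W; Q = 275/103.9 = 2.65 W.
Coated: R = R_cond + R_conv = 42.01 K/W; Q = 275/42.01 = 6.55 W.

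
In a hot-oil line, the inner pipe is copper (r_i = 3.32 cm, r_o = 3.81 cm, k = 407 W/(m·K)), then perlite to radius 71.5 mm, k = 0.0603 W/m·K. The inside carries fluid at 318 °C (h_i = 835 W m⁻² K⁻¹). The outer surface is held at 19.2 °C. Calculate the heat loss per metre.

Q' = 179 W/m

Series thermal resistances, inner to outer:
  R'_conv,in = 1/(2πr h) = 1/(2π·0.0332·835) = 0.005741 m·K/W
  R'_copper = ln(0.0381/0.0332)/(2πk) = 0.1377/(2π·407) = 5.383×10^-5 m·K/W
  R'_perlite = ln(0.0715/0.0381)/(2πk) = 0.6295/(2π·0.0603) = 1.661 m·K/W
ΣR = 0.005741 + 5.383×10^-5 + 1.661 = 1.667 m·K/W
Q' = ΔT/ΣR = (318 °C − 19.2 °C)/1.667 = 179 W/m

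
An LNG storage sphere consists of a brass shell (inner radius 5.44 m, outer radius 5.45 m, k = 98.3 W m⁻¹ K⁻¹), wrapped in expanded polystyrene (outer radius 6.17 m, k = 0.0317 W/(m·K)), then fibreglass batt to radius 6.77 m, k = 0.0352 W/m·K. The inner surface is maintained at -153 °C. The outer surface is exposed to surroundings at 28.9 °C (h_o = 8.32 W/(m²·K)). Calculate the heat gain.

Series thermal resistances, inner to outer:
  R_brass = (1/5.44 − 1/5.45)/(4πk) = 3.373×10^-4/(4π·98.3) = 2.730×10^-7 K/W
  R_expanded polystyrene = (1/5.45 − 1/6.17)/(4πk) = 0.02141/(4π·0.0317) = 0.05375 K/W
  R_fibreglass batt = (1/6.17 − 1/6.77)/(4πk) = 0.01436/(4π·0.0352) = 0.03247 K/W
  R_conv,out = 1/(4πr²h) = 1/(4π·6.77²·8.32) = 2.087×10^-4 K/W
ΣR = 2.730×10^-7 + 0.05375 + 0.03247 + 2.087×10^-4 = 0.08643 K/W
Q = ΔT/ΣR = (-153 °C − 28.9 °C)/0.08643 = -2100 W
(Negative Q ⇒ heat flows inward; heat gain = 2100 W.)

Q = 2.10 kW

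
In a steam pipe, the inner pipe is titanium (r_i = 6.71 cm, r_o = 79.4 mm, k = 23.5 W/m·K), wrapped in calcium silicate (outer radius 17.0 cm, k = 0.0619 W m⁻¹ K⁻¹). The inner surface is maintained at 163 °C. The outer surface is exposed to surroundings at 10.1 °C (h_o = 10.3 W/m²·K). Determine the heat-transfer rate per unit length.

Q' = 74.6 W/m

Treat each layer as a resistance in series:
  R'_titanium = ln(0.0794/0.0671)/(2πk) = 0.1683/(2π·23.5) = 0.001140 m·K/W
  R'_calcium silicate = ln(0.170/0.0794)/(2πk) = 0.7613/(2π·0.0619) = 1.957 m·K/W
  R'_conv,out = 1/(2πr h) = 1/(2π·0.170·10.3) = 0.09089 m·K/W
ΣR = 0.001140 + 1.957 + 0.09089 = 2.049 m·K/W
Q' = ΔT/ΣR = (163 °C − 10.1 °C)/2.049 = 74.6 W/m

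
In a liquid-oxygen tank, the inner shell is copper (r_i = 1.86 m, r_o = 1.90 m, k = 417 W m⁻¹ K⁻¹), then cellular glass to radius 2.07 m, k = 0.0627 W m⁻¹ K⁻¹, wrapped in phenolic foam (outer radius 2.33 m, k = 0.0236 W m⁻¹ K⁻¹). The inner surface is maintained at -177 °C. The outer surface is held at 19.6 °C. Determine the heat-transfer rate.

Resistance network (inner→outer):
  R_copper = (1/1.86 − 1/1.90)/(4πk) = 0.01132/(4π·417) = 2.160×10^-6 K/W
  R_cellular glass = (1/1.90 − 1/2.07)/(4πk) = 0.04322/(4π·0.0627) = 0.05486 K/W
  R_phenolic foam = (1/2.07 − 1/2.33)/(4πk) = 0.05391/(4π·0.0236) = 0.1818 K/W
ΣR = 2.160×10^-6 + 0.05486 + 0.1818 = 0.2367 K/W
Q = ΔT/ΣR = (-177 °C − 19.6 °C)/0.2367 = -831 W
(Negative Q ⇒ heat flows inward; heat gain = 831 W.)

Q = 831 W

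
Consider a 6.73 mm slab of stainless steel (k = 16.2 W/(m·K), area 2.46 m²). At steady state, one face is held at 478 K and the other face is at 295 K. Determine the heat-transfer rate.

Q = kA·ΔT/L = 16.2 × 2.46 × |478 K − 295 K| / 0.00673 = 1.08×10^6 W

Q = 1.08×10^6 W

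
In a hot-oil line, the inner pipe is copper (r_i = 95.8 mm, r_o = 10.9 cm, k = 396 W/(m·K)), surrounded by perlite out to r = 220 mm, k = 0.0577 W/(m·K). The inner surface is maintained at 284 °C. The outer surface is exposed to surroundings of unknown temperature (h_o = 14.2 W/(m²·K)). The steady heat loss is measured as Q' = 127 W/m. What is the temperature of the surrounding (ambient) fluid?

T_out = 31.5 °C

Series resistances:
  R'_copper = ln(0.109/0.0958)/(2πk) = 0.1291/(2π·396) = 5.188×10^-5 m·K/W
  R'_perlite = ln(0.220/0.109)/(2πk) = 0.7023/(2π·0.0577) = 1.937 m·K/W
  R'_conv,out = 1/(2πr h) = 1/(2π·0.220·14.2) = 0.05095 m·K/W
ΣR = 1.988 m·K/W
ΔT = Q'·ΣR = 127 × 1.988 = 252.5 K
Heat flows outward, so T_out = T_in − ΔT = 284 − 252.5 = 31.5 °C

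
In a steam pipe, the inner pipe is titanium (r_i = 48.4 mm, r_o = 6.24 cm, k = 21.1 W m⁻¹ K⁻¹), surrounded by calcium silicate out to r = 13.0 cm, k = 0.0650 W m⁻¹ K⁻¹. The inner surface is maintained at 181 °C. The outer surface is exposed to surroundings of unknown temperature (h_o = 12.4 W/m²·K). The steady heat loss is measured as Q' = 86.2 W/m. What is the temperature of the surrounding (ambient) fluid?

Sum the resistances:
  R'_titanium = ln(0.0624/0.0484)/(2πk) = 0.2541/(2π·21.1) = 0.001916 m·K/W
  R'_calcium silicate = ln(0.130/0.0624)/(2πk) = 0.7340/(2π·0.0650) = 1.797 m·K/W
  R'_conv,out = 1/(2πr h) = 1/(2π·0.130·12.4) = 0.09873 m·K/W
ΣR = 1.898 m·K/W
ΔT = Q'·ΣR = 86.2 × 1.898 = 163.6 K
Heat flows outward, so T_out = T_in − ΔT = 181 − 163.6 = 17.4 °C

T_out = 17.4 °C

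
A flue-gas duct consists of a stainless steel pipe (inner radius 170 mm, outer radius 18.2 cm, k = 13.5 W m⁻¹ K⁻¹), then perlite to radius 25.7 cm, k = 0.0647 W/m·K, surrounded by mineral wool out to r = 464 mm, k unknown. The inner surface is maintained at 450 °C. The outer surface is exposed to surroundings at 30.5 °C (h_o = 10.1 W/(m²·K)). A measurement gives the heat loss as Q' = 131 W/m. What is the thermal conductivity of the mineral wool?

k = 0.0406 W/m·K

ΣR = ΔT/Q' = |450 − 30.5|/131 = 3.202 m·K/W
Known resistances:
  R'_stainless steel = ln(0.182/0.170)/(2πk) = 0.06821/(2π·13.5) = 8.041×10^-4 m·K/W
  R'_perlite = ln(0.257/0.182)/(2πk) = 0.3451/(2π·0.0647) = 0.8488 m·K/W
  R'_conv,out = 1/(2πr h) = 1/(2π·0.464·10.1) = 0.03396 m·K/W
R_mineral wool = ΣR − ΣR_known = 3.202 − 0.8836 = 2.318 m·K/W
ln(r₂/r₁)/(2πk) = 2.318 ⇒ k = 0.5908/(2π·2.318) = 0.0406 W/m·K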